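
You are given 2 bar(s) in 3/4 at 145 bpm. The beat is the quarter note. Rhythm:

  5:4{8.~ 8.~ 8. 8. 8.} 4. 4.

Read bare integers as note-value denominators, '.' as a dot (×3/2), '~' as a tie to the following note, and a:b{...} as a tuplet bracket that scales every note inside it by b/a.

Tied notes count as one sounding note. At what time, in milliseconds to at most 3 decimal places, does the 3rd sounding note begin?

note 3 onset = 12/5b = 993.103ms

1. 0.0ms @ 0 + 744.828ms (9/5)
2. 744.828ms @ 9/5 + 248.276ms (3/5)
3. 993.103ms @ 12/5 + 248.276ms (3/5)
4. 1241.379ms @ 3 + 620.69ms (3/2)
5. 1862.069ms @ 9/2 + 620.69ms (3/2)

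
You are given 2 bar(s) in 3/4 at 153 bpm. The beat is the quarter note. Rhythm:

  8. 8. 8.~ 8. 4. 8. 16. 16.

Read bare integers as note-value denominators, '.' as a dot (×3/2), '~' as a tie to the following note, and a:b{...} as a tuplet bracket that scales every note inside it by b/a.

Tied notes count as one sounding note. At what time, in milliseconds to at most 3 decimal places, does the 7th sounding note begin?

note 7 onset = 45/8b = 2205.882ms

1. 0.0ms @ 0 + 294.118ms (3/4)
2. 294.118ms @ 3/4 + 294.118ms (3/4)
3. 588.235ms @ 3/2 + 588.235ms (3/2)
4. 1176.471ms @ 3 + 588.235ms (3/2)
5. 1764.706ms @ 9/2 + 294.118ms (3/4)
6. 2058.824ms @ 21/4 + 147.059ms (3/8)
7. 2205.882ms @ 45/8 + 147.059ms (3/8)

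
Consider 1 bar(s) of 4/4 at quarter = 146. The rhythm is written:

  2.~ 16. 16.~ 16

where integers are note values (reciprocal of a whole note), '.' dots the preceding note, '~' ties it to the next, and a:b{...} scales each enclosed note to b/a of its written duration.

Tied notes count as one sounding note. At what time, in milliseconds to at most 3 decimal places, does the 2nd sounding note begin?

note 2 onset = 27/8b = 1386.986ms

1. 0.0ms @ 0 + 1386.986ms (27/8)
2. 1386.986ms @ 27/8 + 256.849ms (5/8)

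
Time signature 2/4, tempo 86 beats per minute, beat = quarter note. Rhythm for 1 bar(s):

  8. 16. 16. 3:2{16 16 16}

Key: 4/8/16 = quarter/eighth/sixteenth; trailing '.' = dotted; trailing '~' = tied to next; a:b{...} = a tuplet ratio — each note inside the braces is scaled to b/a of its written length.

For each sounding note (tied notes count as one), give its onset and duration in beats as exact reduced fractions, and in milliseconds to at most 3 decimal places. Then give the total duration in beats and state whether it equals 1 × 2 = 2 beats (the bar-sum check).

1) 0.0ms=0b +523.256ms=3/4b
2) 523.256ms=3/4b +261.628ms=3/8b
3) 784.884ms=9/8b +261.628ms=3/8b
4) 1046.512ms=3/2b +116.279ms=1/6b
5) 1162.791ms=5/3b +116.279ms=1/6b
6) 1279.07ms=11/6b +116.279ms=1/6b
Σ=2b of 2 (86bpm 2/4) — PASS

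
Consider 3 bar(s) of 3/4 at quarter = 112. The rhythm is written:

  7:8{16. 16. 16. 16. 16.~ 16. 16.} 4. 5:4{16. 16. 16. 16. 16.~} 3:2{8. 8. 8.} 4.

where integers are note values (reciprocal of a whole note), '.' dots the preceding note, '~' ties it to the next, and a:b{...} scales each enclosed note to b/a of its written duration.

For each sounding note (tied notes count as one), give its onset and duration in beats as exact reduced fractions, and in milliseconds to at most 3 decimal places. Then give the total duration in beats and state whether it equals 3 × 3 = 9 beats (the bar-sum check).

1) 0.0ms=0b +229.592ms=3/7b
2) 229.592ms=3/7b +229.592ms=3/7b
3) 459.184ms=6/7b +229.592ms=3/7b
4) 688.776ms=9/7b +229.592ms=3/7b
5) 918.367ms=12/7b +459.184ms=6/7b
6) 1377.551ms=18/7b +229.592ms=3/7b
7) 1607.143ms=3b +803.571ms=3/2b
8) 2410.714ms=9/2b +160.714ms=3/10b
9) 2571.429ms=24/5b +160.714ms=3/10b
10) 2732.143ms=51/10b +160.714ms=3/10b
11) 2892.857ms=27/5b +160.714ms=3/10b
12) 3053.571ms=57/10b +428.571ms=4/5b
13) 3482.143ms=13/2b +267.857ms=1/2b
14) 3750.0ms=7b +267.857ms=1/2b
15) 4017.857ms=15/2b +803.571ms=3/2b
Σ=9b of 9 (112bpm 3/4) — PASS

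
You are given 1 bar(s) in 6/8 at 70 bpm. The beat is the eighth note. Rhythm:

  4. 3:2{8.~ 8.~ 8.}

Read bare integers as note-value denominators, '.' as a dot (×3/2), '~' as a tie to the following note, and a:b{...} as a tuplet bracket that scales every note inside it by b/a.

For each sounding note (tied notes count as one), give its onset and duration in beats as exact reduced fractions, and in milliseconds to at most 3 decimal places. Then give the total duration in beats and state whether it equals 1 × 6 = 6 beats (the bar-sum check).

1) 0.0ms=0b +2571.429ms=3b
2) 2571.429ms=3b +2571.429ms=3b
Σ=6b of 6 (70bpm 6/8) — PASS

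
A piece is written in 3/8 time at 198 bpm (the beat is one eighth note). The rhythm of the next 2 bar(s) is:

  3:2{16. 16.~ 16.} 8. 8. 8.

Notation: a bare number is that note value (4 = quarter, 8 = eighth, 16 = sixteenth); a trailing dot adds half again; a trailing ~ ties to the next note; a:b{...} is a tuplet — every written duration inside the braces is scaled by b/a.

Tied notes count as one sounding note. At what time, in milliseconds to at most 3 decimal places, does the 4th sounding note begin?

1. 0.0ms @ 0 + 151.515ms (1/2)
2. 151.515ms @ 1/2 + 303.03ms (1)
3. 454.545ms @ 3/2 + 454.545ms (3/2)
4. 909.091ms @ 3 + 454.545ms (3/2)
5. 1363.636ms @ 9/2 + 454.545ms (3/2)

note 4 onset = 3b = 909.091ms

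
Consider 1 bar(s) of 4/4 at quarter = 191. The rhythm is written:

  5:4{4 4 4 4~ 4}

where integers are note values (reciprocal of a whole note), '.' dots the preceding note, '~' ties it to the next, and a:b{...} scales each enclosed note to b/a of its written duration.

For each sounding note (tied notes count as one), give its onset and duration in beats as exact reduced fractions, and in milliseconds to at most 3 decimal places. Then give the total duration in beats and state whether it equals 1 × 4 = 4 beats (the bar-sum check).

1) 0.0ms=0b +251.309ms=4/5b
2) 251.309ms=4/5b +251.309ms=4/5b
3) 502.618ms=8/5b +251.309ms=4/5b
4) 753.927ms=12/5b +502.618ms=8/5b
Σ=4b of 4 (191bpm 4/4) — PASS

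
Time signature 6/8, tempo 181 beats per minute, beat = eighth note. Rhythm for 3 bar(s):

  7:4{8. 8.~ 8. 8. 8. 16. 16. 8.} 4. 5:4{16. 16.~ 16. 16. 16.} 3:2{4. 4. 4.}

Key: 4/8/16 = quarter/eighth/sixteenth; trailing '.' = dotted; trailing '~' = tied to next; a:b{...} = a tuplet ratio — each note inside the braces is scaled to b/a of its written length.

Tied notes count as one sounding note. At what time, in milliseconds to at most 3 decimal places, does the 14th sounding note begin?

1. 0.0ms @ 0 + 284.136ms (6/7)
2. 284.136ms @ 6/7 + 568.272ms (12/7)
3. 852.407ms @ 18/7 + 284.136ms (6/7)
4. 1136.543ms @ 24/7 + 284.136ms (6/7)
5. 1420.679ms @ 30/7 + 142.068ms (3/7)
6. 1562.747ms @ 33/7 + 142.068ms (3/7)
7. 1704.815ms @ 36/7 + 284.136ms (6/7)
8. 1988.95ms @ 6 + 994.475ms (3)
9. 2983.425ms @ 9 + 198.895ms (3/5)
10. 3182.32ms @ 48/5 + 397.79ms (6/5)
11. 3580.11ms @ 54/5 + 198.895ms (3/5)
12. 3779.006ms @ 57/5 + 198.895ms (3/5)
13. 3977.901ms @ 12 + 662.983ms (2)
14. 4640.884ms @ 14 + 662.983ms (2)
15. 5303.867ms @ 16 + 662.983ms (2)

note 14 onset = 14b = 4640.884ms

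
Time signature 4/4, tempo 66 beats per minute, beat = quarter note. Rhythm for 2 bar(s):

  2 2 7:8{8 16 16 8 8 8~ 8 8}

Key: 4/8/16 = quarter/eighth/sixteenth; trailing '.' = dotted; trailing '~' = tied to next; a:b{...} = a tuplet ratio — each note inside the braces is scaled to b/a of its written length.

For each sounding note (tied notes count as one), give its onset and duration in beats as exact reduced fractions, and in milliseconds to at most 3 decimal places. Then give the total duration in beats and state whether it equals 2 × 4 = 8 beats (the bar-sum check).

1) 0.0ms=0b +1818.182ms=2b
2) 1818.182ms=2b +1818.182ms=2b
3) 3636.364ms=4b +519.481ms=4/7b
4) 4155.844ms=32/7b +259.74ms=2/7b
5) 4415.584ms=34/7b +259.74ms=2/7b
6) 4675.325ms=36/7b +519.481ms=4/7b
7) 5194.805ms=40/7b +519.481ms=4/7b
8) 5714.286ms=44/7b +1038.961ms=8/7b
9) 6753.247ms=52/7b +519.481ms=4/7b
Σ=8b of 8 (66bpm 4/4) — PASS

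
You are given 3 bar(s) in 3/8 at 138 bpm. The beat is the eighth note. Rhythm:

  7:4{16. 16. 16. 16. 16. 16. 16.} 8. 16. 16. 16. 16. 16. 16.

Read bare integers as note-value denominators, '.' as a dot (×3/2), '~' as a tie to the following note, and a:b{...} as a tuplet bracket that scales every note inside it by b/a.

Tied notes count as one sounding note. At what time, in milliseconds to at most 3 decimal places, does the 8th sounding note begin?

1. 0.0ms @ 0 + 186.335ms (3/7)
2. 186.335ms @ 3/7 + 186.335ms (3/7)
3. 372.671ms @ 6/7 + 186.335ms (3/7)
4. 559.006ms @ 9/7 + 186.335ms (3/7)
5. 745.342ms @ 12/7 + 186.335ms (3/7)
6. 931.677ms @ 15/7 + 186.335ms (3/7)
7. 1118.012ms @ 18/7 + 186.335ms (3/7)
8. 1304.348ms @ 3 + 652.174ms (3/2)
9. 1956.522ms @ 9/2 + 326.087ms (3/4)
10. 2282.609ms @ 21/4 + 326.087ms (3/4)
11. 2608.696ms @ 6 + 326.087ms (3/4)
12. 2934.783ms @ 27/4 + 326.087ms (3/4)
13. 3260.87ms @ 15/2 + 326.087ms (3/4)
14. 3586.957ms @ 33/4 + 326.087ms (3/4)

note 8 onset = 3b = 1304.348ms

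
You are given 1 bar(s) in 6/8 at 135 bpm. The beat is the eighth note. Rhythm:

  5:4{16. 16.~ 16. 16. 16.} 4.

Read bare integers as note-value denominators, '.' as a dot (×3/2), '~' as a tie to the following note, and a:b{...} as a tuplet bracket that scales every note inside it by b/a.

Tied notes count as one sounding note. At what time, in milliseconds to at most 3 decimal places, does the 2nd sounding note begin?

1. 0.0ms @ 0 + 266.667ms (3/5)
2. 266.667ms @ 3/5 + 533.333ms (6/5)
3. 800.0ms @ 9/5 + 266.667ms (3/5)
4. 1066.667ms @ 12/5 + 266.667ms (3/5)
5. 1333.333ms @ 3 + 1333.333ms (3)

note 2 onset = 3/5b = 266.667ms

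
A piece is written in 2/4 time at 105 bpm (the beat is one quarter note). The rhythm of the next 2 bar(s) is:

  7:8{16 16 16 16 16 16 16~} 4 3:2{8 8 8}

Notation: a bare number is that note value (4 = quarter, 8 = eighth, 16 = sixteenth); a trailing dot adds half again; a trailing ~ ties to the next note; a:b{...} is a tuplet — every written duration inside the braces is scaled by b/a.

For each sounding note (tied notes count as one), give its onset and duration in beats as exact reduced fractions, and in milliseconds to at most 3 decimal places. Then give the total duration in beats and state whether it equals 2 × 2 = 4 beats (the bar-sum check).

1) 0.0ms=0b +163.265ms=2/7b
2) 163.265ms=2/7b +163.265ms=2/7b
3) 326.531ms=4/7b +163.265ms=2/7b
4) 489.796ms=6/7b +163.265ms=2/7b
5) 653.061ms=8/7b +163.265ms=2/7b
6) 816.327ms=10/7b +163.265ms=2/7b
7) 979.592ms=12/7b +734.694ms=9/7b
8) 1714.286ms=3b +190.476ms=1/3b
9) 1904.762ms=10/3b +190.476ms=1/3b
10) 2095.238ms=11/3b +190.476ms=1/3b
Σ=4b of 4 (105bpm 2/4) — PASS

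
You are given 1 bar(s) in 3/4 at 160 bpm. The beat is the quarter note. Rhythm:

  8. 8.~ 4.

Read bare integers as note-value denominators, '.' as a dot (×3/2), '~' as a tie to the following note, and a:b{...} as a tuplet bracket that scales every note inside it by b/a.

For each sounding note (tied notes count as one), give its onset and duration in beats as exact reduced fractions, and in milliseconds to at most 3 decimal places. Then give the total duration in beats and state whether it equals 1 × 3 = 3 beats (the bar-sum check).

1) 0.0ms=0b +281.25ms=3/4b
2) 281.25ms=3/4b +843.75ms=9/4b
Σ=3b of 3 (160bpm 3/4) — PASS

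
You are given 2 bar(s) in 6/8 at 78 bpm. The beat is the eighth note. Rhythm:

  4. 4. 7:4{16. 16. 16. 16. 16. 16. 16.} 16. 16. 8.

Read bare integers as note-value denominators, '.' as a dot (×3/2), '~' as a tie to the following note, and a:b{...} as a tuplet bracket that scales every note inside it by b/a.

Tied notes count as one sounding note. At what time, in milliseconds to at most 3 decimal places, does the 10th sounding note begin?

1. 0.0ms @ 0 + 2307.692ms (3)
2. 2307.692ms @ 3 + 2307.692ms (3)
3. 4615.385ms @ 6 + 329.67ms (3/7)
4. 4945.055ms @ 45/7 + 329.67ms (3/7)
5. 5274.725ms @ 48/7 + 329.67ms (3/7)
6. 5604.396ms @ 51/7 + 329.67ms (3/7)
7. 5934.066ms @ 54/7 + 329.67ms (3/7)
8. 6263.736ms @ 57/7 + 329.67ms (3/7)
9. 6593.407ms @ 60/7 + 329.67ms (3/7)
10. 6923.077ms @ 9 + 576.923ms (3/4)
11. 7500.0ms @ 39/4 + 576.923ms (3/4)
12. 8076.923ms @ 21/2 + 1153.846ms (3/2)

note 10 onset = 9b = 6923.077ms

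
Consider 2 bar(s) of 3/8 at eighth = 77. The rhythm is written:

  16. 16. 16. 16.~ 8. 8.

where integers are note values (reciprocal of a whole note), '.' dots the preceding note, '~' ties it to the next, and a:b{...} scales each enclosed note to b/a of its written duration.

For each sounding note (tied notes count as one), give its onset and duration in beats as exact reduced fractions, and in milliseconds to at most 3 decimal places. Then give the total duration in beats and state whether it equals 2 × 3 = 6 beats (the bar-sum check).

1) 0.0ms=0b +584.416ms=3/4b
2) 584.416ms=3/4b +584.416ms=3/4b
3) 1168.831ms=3/2b +584.416ms=3/4b
4) 1753.247ms=9/4b +1753.247ms=9/4b
5) 3506.494ms=9/2b +1168.831ms=3/2b
Σ=6b of 6 (77bpm 3/8) — PASS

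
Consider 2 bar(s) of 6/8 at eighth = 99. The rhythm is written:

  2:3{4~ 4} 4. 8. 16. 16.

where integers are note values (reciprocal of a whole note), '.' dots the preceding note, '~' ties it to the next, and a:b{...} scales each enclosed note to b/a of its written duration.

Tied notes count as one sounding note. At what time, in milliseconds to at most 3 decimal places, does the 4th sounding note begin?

note 4 onset = 21/2b = 6363.636ms

1. 0.0ms @ 0 + 3636.364ms (6)
2. 3636.364ms @ 6 + 1818.182ms (3)
3. 5454.545ms @ 9 + 909.091ms (3/2)
4. 6363.636ms @ 21/2 + 454.545ms (3/4)
5. 6818.182ms @ 45/4 + 454.545ms (3/4)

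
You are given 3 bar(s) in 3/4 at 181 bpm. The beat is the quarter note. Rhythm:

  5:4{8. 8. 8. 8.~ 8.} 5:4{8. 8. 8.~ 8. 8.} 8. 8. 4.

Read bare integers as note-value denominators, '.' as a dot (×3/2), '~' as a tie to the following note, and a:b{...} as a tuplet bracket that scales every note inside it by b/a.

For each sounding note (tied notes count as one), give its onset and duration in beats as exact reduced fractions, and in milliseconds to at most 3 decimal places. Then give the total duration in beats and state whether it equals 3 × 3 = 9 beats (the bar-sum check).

1) 0.0ms=0b +198.895ms=3/5b
2) 198.895ms=3/5b +198.895ms=3/5b
3) 397.79ms=6/5b +198.895ms=3/5b
4) 596.685ms=9/5b +397.79ms=6/5b
5) 994.475ms=3b +198.895ms=3/5b
6) 1193.37ms=18/5b +198.895ms=3/5b
7) 1392.265ms=21/5b +397.79ms=6/5b
8) 1790.055ms=27/5b +198.895ms=3/5b
9) 1988.95ms=6b +248.619ms=3/4b
10) 2237.569ms=27/4b +248.619ms=3/4b
11) 2486.188ms=15/2b +497.238ms=3/2b
Σ=9b of 9 (181bpm 3/4) — PASS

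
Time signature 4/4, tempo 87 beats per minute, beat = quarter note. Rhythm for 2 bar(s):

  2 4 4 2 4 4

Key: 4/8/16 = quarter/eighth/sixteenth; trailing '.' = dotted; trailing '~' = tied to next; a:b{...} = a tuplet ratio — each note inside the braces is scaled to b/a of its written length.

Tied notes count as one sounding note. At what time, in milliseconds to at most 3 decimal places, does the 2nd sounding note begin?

1. 0.0ms @ 0 + 1379.31ms (2)
2. 1379.31ms @ 2 + 689.655ms (1)
3. 2068.966ms @ 3 + 689.655ms (1)
4. 2758.621ms @ 4 + 1379.31ms (2)
5. 4137.931ms @ 6 + 689.655ms (1)
6. 4827.586ms @ 7 + 689.655ms (1)

note 2 onset = 2b = 1379.31ms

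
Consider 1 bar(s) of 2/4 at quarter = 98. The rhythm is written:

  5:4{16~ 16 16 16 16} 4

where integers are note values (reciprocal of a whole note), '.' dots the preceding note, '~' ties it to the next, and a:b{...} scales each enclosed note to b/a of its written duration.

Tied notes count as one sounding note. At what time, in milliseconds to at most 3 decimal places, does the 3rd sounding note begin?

note 3 onset = 3/5b = 367.347ms

1. 0.0ms @ 0 + 244.898ms (2/5)
2. 244.898ms @ 2/5 + 122.449ms (1/5)
3. 367.347ms @ 3/5 + 122.449ms (1/5)
4. 489.796ms @ 4/5 + 122.449ms (1/5)
5. 612.245ms @ 1 + 612.245ms (1)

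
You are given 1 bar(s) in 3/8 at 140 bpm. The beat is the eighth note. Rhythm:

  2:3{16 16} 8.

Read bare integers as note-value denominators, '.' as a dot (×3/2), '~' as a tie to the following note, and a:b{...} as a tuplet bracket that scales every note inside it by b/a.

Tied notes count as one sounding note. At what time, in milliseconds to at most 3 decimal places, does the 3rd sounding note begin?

1. 0.0ms @ 0 + 321.429ms (3/4)
2. 321.429ms @ 3/4 + 321.429ms (3/4)
3. 642.857ms @ 3/2 + 642.857ms (3/2)

note 3 onset = 3/2b = 642.857ms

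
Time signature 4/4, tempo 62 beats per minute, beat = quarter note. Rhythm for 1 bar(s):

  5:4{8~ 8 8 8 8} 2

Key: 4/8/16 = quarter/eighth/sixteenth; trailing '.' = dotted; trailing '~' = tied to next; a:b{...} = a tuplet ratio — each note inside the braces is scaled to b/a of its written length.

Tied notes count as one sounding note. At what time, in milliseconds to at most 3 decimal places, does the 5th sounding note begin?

note 5 onset = 2b = 1935.484ms

1. 0.0ms @ 0 + 774.194ms (4/5)
2. 774.194ms @ 4/5 + 387.097ms (2/5)
3. 1161.29ms @ 6/5 + 387.097ms (2/5)
4. 1548.387ms @ 8/5 + 387.097ms (2/5)
5. 1935.484ms @ 2 + 1935.484ms (2)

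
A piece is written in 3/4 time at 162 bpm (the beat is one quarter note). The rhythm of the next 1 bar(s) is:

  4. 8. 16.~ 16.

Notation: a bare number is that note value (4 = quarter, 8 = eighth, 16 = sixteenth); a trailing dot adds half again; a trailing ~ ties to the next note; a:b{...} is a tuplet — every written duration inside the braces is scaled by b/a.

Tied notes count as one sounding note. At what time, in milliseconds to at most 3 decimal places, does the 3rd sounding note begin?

note 3 onset = 9/4b = 833.333ms

1. 0.0ms @ 0 + 555.556ms (3/2)
2. 555.556ms @ 3/2 + 277.778ms (3/4)
3. 833.333ms @ 9/4 + 277.778ms (3/4)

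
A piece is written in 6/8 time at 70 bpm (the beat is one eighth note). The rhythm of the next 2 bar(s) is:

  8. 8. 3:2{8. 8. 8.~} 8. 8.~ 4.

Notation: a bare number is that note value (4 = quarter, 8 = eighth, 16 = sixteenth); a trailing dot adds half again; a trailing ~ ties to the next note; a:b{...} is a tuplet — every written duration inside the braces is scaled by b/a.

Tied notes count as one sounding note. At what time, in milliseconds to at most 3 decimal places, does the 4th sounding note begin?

note 4 onset = 4b = 3428.571ms

1. 0.0ms @ 0 + 1285.714ms (3/2)
2. 1285.714ms @ 3/2 + 1285.714ms (3/2)
3. 2571.429ms @ 3 + 857.143ms (1)
4. 3428.571ms @ 4 + 857.143ms (1)
5. 4285.714ms @ 5 + 2142.857ms (5/2)
6. 6428.571ms @ 15/2 + 3857.143ms (9/2)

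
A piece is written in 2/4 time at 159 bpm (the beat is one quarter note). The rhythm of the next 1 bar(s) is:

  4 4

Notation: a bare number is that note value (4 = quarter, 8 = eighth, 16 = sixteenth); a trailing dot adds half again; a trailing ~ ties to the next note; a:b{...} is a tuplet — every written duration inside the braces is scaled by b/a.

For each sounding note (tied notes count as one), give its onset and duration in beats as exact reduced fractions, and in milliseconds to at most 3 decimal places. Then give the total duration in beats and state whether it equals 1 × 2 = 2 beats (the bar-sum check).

1) 0.0ms=0b +377.358ms=1b
2) 377.358ms=1b +377.358ms=1b
Σ=2b of 2 (159bpm 2/4) — PASS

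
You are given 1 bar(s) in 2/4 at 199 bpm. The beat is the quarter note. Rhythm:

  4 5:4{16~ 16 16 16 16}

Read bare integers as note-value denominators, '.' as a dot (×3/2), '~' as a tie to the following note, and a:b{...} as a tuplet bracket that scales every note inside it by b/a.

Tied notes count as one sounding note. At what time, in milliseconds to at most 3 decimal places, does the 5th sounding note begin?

1. 0.0ms @ 0 + 301.508ms (1)
2. 301.508ms @ 1 + 120.603ms (2/5)
3. 422.111ms @ 7/5 + 60.302ms (1/5)
4. 482.412ms @ 8/5 + 60.302ms (1/5)
5. 542.714ms @ 9/5 + 60.302ms (1/5)

note 5 onset = 9/5b = 542.714ms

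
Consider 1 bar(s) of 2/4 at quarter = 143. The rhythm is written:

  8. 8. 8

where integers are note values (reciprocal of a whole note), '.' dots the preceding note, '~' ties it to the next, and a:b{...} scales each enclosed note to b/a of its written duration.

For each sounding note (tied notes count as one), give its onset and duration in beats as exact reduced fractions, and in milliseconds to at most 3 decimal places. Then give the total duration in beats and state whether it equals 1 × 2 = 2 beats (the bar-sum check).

1) 0.0ms=0b +314.685ms=3/4b
2) 314.685ms=3/4b +314.685ms=3/4b
3) 629.371ms=3/2b +209.79ms=1/2b
Σ=2b of 2 (143bpm 2/4) — PASS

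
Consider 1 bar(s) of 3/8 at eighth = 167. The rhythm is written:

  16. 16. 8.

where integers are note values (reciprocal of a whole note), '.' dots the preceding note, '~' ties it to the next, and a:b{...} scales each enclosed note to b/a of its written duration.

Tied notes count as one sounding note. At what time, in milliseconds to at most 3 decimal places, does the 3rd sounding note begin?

1. 0.0ms @ 0 + 269.461ms (3/4)
2. 269.461ms @ 3/4 + 269.461ms (3/4)
3. 538.922ms @ 3/2 + 538.922ms (3/2)

note 3 onset = 3/2b = 538.922ms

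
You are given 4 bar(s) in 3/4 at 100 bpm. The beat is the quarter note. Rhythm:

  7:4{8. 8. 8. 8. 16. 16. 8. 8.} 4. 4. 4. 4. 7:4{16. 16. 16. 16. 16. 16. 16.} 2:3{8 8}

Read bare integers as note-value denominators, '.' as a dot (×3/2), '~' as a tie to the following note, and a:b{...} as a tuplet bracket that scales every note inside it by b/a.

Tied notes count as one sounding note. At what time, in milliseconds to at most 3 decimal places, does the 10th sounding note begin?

1. 0.0ms @ 0 + 257.143ms (3/7)
2. 257.143ms @ 3/7 + 257.143ms (3/7)
3. 514.286ms @ 6/7 + 257.143ms (3/7)
4. 771.429ms @ 9/7 + 257.143ms (3/7)
5. 1028.571ms @ 12/7 + 128.571ms (3/14)
6. 1157.143ms @ 27/14 + 128.571ms (3/14)
7. 1285.714ms @ 15/7 + 257.143ms (3/7)
8. 1542.857ms @ 18/7 + 257.143ms (3/7)
9. 1800.0ms @ 3 + 900.0ms (3/2)
10. 2700.0ms @ 9/2 + 900.0ms (3/2)
11. 3600.0ms @ 6 + 900.0ms (3/2)
12. 4500.0ms @ 15/2 + 900.0ms (3/2)
13. 5400.0ms @ 9 + 128.571ms (3/14)
14. 5528.571ms @ 129/14 + 128.571ms (3/14)
15. 5657.143ms @ 66/7 + 128.571ms (3/14)
16. 5785.714ms @ 135/14 + 128.571ms (3/14)
17. 5914.286ms @ 69/7 + 128.571ms (3/14)
18. 6042.857ms @ 141/14 + 128.571ms (3/14)
19. 6171.429ms @ 72/7 + 128.571ms (3/14)
20. 6300.0ms @ 21/2 + 450.0ms (3/4)
21. 6750.0ms @ 45/4 + 450.0ms (3/4)

note 10 onset = 9/2b = 2700.0ms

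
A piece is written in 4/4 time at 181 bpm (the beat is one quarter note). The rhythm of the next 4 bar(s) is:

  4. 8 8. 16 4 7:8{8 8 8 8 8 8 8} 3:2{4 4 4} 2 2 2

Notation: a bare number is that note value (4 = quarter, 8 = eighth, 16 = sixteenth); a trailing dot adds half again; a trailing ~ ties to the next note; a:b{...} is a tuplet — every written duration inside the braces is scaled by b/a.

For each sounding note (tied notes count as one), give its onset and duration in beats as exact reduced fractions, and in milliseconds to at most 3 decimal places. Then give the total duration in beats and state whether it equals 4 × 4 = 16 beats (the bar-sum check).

1) 0.0ms=0b +497.238ms=3/2b
2) 497.238ms=3/2b +165.746ms=1/2b
3) 662.983ms=2b +248.619ms=3/4b
4) 911.602ms=11/4b +82.873ms=1/4b
5) 994.475ms=3b +331.492ms=1b
6) 1325.967ms=4b +189.424ms=4/7b
7) 1515.391ms=32/7b +189.424ms=4/7b
8) 1704.815ms=36/7b +189.424ms=4/7b
9) 1894.238ms=40/7b +189.424ms=4/7b
10) 2083.662ms=44/7b +189.424ms=4/7b
11) 2273.086ms=48/7b +189.424ms=4/7b
12) 2462.51ms=52/7b +189.424ms=4/7b
13) 2651.934ms=8b +220.994ms=2/3b
14) 2872.928ms=26/3b +220.994ms=2/3b
15) 3093.923ms=28/3b +220.994ms=2/3b
16) 3314.917ms=10b +662.983ms=2b
17) 3977.901ms=12b +662.983ms=2b
18) 4640.884ms=14b +662.983ms=2b
Σ=16b of 16 (181bpm 4/4) — PASS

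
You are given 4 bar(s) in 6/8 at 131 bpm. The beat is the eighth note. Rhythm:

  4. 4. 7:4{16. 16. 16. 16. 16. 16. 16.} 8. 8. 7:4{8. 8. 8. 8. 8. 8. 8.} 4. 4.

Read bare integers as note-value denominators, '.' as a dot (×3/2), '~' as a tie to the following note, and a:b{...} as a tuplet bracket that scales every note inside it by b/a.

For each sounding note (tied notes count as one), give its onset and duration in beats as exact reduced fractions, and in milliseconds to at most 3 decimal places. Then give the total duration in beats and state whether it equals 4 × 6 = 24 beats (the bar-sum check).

1) 0.0ms=0b +1374.046ms=3b
2) 1374.046ms=3b +1374.046ms=3b
3) 2748.092ms=6b +196.292ms=3/7b
4) 2944.384ms=45/7b +196.292ms=3/7b
5) 3140.676ms=48/7b +196.292ms=3/7b
6) 3336.968ms=51/7b +196.292ms=3/7b
7) 3533.261ms=54/7b +196.292ms=3/7b
8) 3729.553ms=57/7b +196.292ms=3/7b
9) 3925.845ms=60/7b +196.292ms=3/7b
10) 4122.137ms=9b +687.023ms=3/2b
11) 4809.16ms=21/2b +687.023ms=3/2b
12) 5496.183ms=12b +392.585ms=6/7b
13) 5888.768ms=90/7b +392.585ms=6/7b
14) 6281.352ms=96/7b +392.585ms=6/7b
15) 6673.937ms=102/7b +392.585ms=6/7b
16) 7066.521ms=108/7b +392.585ms=6/7b
17) 7459.106ms=114/7b +392.585ms=6/7b
18) 7851.69ms=120/7b +392.585ms=6/7b
19) 8244.275ms=18b +1374.046ms=3b
20) 9618.321ms=21b +1374.046ms=3b
Σ=24b of 24 (131bpm 6/8) — PASS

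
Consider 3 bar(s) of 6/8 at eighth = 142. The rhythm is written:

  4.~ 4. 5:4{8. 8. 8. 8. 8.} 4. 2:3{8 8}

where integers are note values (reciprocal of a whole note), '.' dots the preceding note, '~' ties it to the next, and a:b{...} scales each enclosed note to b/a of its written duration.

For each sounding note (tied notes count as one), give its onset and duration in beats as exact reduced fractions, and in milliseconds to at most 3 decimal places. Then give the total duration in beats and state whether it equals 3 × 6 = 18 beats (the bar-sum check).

1) 0.0ms=0b +2535.211ms=6b
2) 2535.211ms=6b +507.042ms=6/5b
3) 3042.254ms=36/5b +507.042ms=6/5b
4) 3549.296ms=42/5b +507.042ms=6/5b
5) 4056.338ms=48/5b +507.042ms=6/5b
6) 4563.38ms=54/5b +507.042ms=6/5b
7) 5070.423ms=12b +1267.606ms=3b
8) 6338.028ms=15b +633.803ms=3/2b
9) 6971.831ms=33/2b +633.803ms=3/2b
Σ=18b of 18 (142bpm 6/8) — PASS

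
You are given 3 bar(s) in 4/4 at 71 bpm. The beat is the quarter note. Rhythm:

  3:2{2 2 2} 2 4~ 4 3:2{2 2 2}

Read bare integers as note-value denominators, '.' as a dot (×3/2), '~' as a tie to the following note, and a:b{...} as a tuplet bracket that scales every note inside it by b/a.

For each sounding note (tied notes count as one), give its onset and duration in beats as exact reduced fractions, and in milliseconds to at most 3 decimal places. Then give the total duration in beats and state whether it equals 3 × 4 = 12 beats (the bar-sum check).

1) 0.0ms=0b +1126.761ms=4/3b
2) 1126.761ms=4/3b +1126.761ms=4/3b
3) 2253.521ms=8/3b +1126.761ms=4/3b
4) 3380.282ms=4b +1690.141ms=2b
5) 5070.423ms=6b +1690.141ms=2b
6) 6760.563ms=8b +1126.761ms=4/3b
7) 7887.324ms=28/3b +1126.761ms=4/3b
8) 9014.085ms=32/3b +1126.761ms=4/3b
Σ=12b of 12 (71bpm 4/4) — PASS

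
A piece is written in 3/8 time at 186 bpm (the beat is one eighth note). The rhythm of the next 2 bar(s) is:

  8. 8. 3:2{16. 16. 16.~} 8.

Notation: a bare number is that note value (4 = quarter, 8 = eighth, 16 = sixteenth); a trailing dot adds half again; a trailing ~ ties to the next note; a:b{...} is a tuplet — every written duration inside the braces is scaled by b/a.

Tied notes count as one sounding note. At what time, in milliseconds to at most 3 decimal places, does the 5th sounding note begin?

note 5 onset = 4b = 1290.323ms

1. 0.0ms @ 0 + 483.871ms (3/2)
2. 483.871ms @ 3/2 + 483.871ms (3/2)
3. 967.742ms @ 3 + 161.29ms (1/2)
4. 1129.032ms @ 7/2 + 161.29ms (1/2)
5. 1290.323ms @ 4 + 645.161ms (2)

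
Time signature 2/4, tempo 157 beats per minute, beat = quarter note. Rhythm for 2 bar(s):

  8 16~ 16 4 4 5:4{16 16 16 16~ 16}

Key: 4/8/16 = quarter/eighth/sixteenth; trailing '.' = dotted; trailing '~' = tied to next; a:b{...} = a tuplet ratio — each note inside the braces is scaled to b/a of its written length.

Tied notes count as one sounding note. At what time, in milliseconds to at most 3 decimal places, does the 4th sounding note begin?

1. 0.0ms @ 0 + 191.083ms (1/2)
2. 191.083ms @ 1/2 + 191.083ms (1/2)
3. 382.166ms @ 1 + 382.166ms (1)
4. 764.331ms @ 2 + 382.166ms (1)
5. 1146.497ms @ 3 + 76.433ms (1/5)
6. 1222.93ms @ 16/5 + 76.433ms (1/5)
7. 1299.363ms @ 17/5 + 76.433ms (1/5)
8. 1375.796ms @ 18/5 + 152.866ms (2/5)

note 4 onset = 2b = 764.331ms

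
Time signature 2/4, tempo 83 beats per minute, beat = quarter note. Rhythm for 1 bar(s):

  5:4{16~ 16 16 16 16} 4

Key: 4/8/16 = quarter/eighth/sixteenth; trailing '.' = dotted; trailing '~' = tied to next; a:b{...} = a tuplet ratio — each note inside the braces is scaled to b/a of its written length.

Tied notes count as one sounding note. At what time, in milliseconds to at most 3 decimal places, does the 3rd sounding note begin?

1. 0.0ms @ 0 + 289.157ms (2/5)
2. 289.157ms @ 2/5 + 144.578ms (1/5)
3. 433.735ms @ 3/5 + 144.578ms (1/5)
4. 578.313ms @ 4/5 + 144.578ms (1/5)
5. 722.892ms @ 1 + 722.892ms (1)

note 3 onset = 3/5b = 433.735ms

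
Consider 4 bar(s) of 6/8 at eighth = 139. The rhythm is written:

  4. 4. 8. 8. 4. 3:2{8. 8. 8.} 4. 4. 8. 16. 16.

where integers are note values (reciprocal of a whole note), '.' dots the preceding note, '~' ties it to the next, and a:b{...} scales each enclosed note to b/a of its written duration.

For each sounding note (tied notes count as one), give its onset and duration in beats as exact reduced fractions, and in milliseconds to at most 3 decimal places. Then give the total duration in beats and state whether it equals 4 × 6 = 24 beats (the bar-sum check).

1) 0.0ms=0b +1294.964ms=3b
2) 1294.964ms=3b +1294.964ms=3b
3) 2589.928ms=6b +647.482ms=3/2b
4) 3237.41ms=15/2b +647.482ms=3/2b
5) 3884.892ms=9b +1294.964ms=3b
6) 5179.856ms=12b +431.655ms=1b
7) 5611.511ms=13b +431.655ms=1b
8) 6043.165ms=14b +431.655ms=1b
9) 6474.82ms=15b +1294.964ms=3b
10) 7769.784ms=18b +1294.964ms=3b
11) 9064.748ms=21b +647.482ms=3/2b
12) 9712.23ms=45/2b +323.741ms=3/4b
13) 10035.971ms=93/4b +323.741ms=3/4b
Σ=24b of 24 (139bpm 6/8) — PASS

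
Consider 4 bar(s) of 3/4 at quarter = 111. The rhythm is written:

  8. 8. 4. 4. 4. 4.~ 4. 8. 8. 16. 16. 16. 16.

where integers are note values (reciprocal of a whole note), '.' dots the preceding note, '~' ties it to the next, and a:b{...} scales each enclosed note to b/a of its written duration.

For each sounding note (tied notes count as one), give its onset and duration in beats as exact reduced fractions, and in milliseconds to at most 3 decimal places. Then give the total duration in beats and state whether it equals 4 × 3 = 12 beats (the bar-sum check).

1) 0.0ms=0b +405.405ms=3/4b
2) 405.405ms=3/4b +405.405ms=3/4b
3) 810.811ms=3/2b +810.811ms=3/2b
4) 1621.622ms=3b +810.811ms=3/2b
5) 2432.432ms=9/2b +810.811ms=3/2b
6) 3243.243ms=6b +1621.622ms=3b
7) 4864.865ms=9b +405.405ms=3/4b
8) 5270.27ms=39/4b +405.405ms=3/4b
9) 5675.676ms=21/2b +202.703ms=3/8b
10) 5878.378ms=87/8b +202.703ms=3/8b
11) 6081.081ms=45/4b +202.703ms=3/8b
12) 6283.784ms=93/8b +202.703ms=3/8b
Σ=12b of 12 (111bpm 3/4) — PASS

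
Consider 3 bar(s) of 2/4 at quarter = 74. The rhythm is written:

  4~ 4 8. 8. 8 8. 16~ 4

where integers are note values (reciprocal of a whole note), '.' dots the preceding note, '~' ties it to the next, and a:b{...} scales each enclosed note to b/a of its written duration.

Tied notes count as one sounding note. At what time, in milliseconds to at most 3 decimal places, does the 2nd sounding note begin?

1. 0.0ms @ 0 + 1621.622ms (2)
2. 1621.622ms @ 2 + 608.108ms (3/4)
3. 2229.73ms @ 11/4 + 608.108ms (3/4)
4. 2837.838ms @ 7/2 + 405.405ms (1/2)
5. 3243.243ms @ 4 + 608.108ms (3/4)
6. 3851.351ms @ 19/4 + 1013.514ms (5/4)

note 2 onset = 2b = 1621.622ms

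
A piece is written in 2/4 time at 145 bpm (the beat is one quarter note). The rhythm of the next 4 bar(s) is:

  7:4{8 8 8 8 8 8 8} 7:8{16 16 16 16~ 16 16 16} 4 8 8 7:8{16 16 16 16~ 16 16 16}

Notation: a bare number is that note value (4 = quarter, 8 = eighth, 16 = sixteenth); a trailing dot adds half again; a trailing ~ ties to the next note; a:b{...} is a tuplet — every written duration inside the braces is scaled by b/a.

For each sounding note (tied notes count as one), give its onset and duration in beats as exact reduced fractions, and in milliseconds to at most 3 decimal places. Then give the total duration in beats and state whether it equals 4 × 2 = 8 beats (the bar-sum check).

1) 0.0ms=0b +118.227ms=2/7b
2) 118.227ms=2/7b +118.227ms=2/7b
3) 236.453ms=4/7b +118.227ms=2/7b
4) 354.68ms=6/7b +118.227ms=2/7b
5) 472.906ms=8/7b +118.227ms=2/7b
6) 591.133ms=10/7b +118.227ms=2/7b
7) 709.36ms=12/7b +118.227ms=2/7b
8) 827.586ms=2b +118.227ms=2/7b
9) 945.813ms=16/7b +118.227ms=2/7b
10) 1064.039ms=18/7b +118.227ms=2/7b
11) 1182.266ms=20/7b +236.453ms=4/7b
12) 1418.719ms=24/7b +118.227ms=2/7b
13) 1536.946ms=26/7b +118.227ms=2/7b
14) 1655.172ms=4b +413.793ms=1b
15) 2068.966ms=5b +206.897ms=1/2b
16) 2275.862ms=11/2b +206.897ms=1/2b
17) 2482.759ms=6b +118.227ms=2/7b
18) 2600.985ms=44/7b +118.227ms=2/7b
19) 2719.212ms=46/7b +118.227ms=2/7b
20) 2837.438ms=48/7b +236.453ms=4/7b
21) 3073.892ms=52/7b +118.227ms=2/7b
22) 3192.118ms=54/7b +118.227ms=2/7b
Σ=8b of 8 (145bpm 2/4) — PASS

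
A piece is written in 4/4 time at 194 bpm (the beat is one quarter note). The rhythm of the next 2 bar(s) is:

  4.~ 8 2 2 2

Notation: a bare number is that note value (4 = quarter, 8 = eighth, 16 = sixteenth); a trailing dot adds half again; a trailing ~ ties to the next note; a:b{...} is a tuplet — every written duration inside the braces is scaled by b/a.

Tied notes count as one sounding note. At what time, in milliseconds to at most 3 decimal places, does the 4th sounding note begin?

1. 0.0ms @ 0 + 618.557ms (2)
2. 618.557ms @ 2 + 618.557ms (2)
3. 1237.113ms @ 4 + 618.557ms (2)
4. 1855.67ms @ 6 + 618.557ms (2)

note 4 onset = 6b = 1855.67ms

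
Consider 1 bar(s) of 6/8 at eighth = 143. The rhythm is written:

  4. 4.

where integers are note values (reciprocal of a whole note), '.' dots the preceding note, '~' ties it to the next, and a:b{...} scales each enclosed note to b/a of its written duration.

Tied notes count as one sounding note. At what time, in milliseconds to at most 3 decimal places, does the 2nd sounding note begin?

1. 0.0ms @ 0 + 1258.741ms (3)
2. 1258.741ms @ 3 + 1258.741ms (3)

note 2 onset = 3b = 1258.741ms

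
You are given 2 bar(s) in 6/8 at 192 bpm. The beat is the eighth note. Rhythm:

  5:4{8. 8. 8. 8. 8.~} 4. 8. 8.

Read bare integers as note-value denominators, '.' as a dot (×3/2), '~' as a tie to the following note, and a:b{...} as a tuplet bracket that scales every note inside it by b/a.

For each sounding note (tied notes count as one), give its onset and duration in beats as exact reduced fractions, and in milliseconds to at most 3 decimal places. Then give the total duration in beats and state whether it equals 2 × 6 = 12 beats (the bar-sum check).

1) 0.0ms=0b +375.0ms=6/5b
2) 375.0ms=6/5b +375.0ms=6/5b
3) 750.0ms=12/5b +375.0ms=6/5b
4) 1125.0ms=18/5b +375.0ms=6/5b
5) 1500.0ms=24/5b +1312.5ms=21/5b
6) 2812.5ms=9b +468.75ms=3/2b
7) 3281.25ms=21/2b +468.75ms=3/2b
Σ=12b of 12 (192bpm 6/8) — PASS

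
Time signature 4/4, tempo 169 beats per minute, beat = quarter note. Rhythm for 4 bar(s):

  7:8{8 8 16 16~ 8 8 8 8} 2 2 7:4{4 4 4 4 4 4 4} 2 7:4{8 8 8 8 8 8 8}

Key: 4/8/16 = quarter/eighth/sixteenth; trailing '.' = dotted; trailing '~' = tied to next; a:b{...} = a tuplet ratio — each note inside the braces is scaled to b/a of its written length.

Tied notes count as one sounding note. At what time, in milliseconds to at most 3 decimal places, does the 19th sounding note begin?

1. 0.0ms @ 0 + 202.874ms (4/7)
2. 202.874ms @ 4/7 + 202.874ms (4/7)
3. 405.748ms @ 8/7 + 101.437ms (2/7)
4. 507.185ms @ 10/7 + 304.311ms (6/7)
5. 811.496ms @ 16/7 + 202.874ms (4/7)
6. 1014.37ms @ 20/7 + 202.874ms (4/7)
7. 1217.244ms @ 24/7 + 202.874ms (4/7)
8. 1420.118ms @ 4 + 710.059ms (2)
9. 2130.178ms @ 6 + 710.059ms (2)
10. 2840.237ms @ 8 + 202.874ms (4/7)
11. 3043.111ms @ 60/7 + 202.874ms (4/7)
12. 3245.985ms @ 64/7 + 202.874ms (4/7)
13. 3448.859ms @ 68/7 + 202.874ms (4/7)
14. 3651.733ms @ 72/7 + 202.874ms (4/7)
15. 3854.607ms @ 76/7 + 202.874ms (4/7)
16. 4057.481ms @ 80/7 + 202.874ms (4/7)
17. 4260.355ms @ 12 + 710.059ms (2)
18. 4970.414ms @ 14 + 101.437ms (2/7)
19. 5071.851ms @ 100/7 + 101.437ms (2/7)
20. 5173.288ms @ 102/7 + 101.437ms (2/7)
21. 5274.725ms @ 104/7 + 101.437ms (2/7)
22. 5376.162ms @ 106/7 + 101.437ms (2/7)
23. 5477.599ms @ 108/7 + 101.437ms (2/7)
24. 5579.036ms @ 110/7 + 101.437ms (2/7)

note 19 onset = 100/7b = 5071.851ms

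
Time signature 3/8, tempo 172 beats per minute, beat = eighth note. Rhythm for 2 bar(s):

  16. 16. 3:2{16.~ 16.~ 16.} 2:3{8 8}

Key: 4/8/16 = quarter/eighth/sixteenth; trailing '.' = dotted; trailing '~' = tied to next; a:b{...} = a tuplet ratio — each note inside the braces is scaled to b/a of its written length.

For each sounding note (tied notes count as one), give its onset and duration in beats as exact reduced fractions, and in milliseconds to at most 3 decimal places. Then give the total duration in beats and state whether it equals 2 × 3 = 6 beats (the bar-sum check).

1) 0.0ms=0b +261.628ms=3/4b
2) 261.628ms=3/4b +261.628ms=3/4b
3) 523.256ms=3/2b +523.256ms=3/2b
4) 1046.512ms=3b +523.256ms=3/2b
5) 1569.767ms=9/2b +523.256ms=3/2b
Σ=6b of 6 (172bpm 3/8) — PASS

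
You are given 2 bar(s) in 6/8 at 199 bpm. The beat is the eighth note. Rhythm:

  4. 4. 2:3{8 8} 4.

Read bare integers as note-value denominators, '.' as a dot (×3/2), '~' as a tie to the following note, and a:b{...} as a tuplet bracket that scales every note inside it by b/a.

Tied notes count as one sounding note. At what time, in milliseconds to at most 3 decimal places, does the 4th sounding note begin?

1. 0.0ms @ 0 + 904.523ms (3)
2. 904.523ms @ 3 + 904.523ms (3)
3. 1809.045ms @ 6 + 452.261ms (3/2)
4. 2261.307ms @ 15/2 + 452.261ms (3/2)
5. 2713.568ms @ 9 + 904.523ms (3)

note 4 onset = 15/2b = 2261.307ms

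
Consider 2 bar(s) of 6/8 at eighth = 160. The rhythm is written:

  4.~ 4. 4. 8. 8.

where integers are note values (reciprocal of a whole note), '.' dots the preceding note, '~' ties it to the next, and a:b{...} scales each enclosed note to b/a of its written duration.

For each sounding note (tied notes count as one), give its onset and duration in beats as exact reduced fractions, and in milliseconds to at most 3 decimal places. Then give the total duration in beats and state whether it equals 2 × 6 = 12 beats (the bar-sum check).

1) 0.0ms=0b +2250.0ms=6b
2) 2250.0ms=6b +1125.0ms=3b
3) 3375.0ms=9b +562.5ms=3/2b
4) 3937.5ms=21/2b +562.5ms=3/2b
Σ=12b of 12 (160bpm 6/8) — PASS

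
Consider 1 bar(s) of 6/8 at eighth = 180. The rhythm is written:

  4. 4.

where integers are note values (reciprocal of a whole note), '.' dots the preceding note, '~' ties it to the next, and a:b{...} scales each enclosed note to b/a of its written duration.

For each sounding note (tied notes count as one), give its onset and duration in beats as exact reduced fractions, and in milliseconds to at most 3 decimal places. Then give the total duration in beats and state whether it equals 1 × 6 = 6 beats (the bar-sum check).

1) 0.0ms=0b +1000.0ms=3b
2) 1000.0ms=3b +1000.0ms=3b
Σ=6b of 6 (180bpm 6/8) — PASS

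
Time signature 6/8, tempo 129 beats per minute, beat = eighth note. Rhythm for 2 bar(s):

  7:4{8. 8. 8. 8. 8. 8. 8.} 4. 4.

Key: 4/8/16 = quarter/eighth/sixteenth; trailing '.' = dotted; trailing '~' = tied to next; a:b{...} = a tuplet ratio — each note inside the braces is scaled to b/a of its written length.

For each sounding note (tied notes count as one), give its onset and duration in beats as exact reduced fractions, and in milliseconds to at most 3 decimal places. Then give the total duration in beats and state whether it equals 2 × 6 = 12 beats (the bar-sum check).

1) 0.0ms=0b +398.671ms=6/7b
2) 398.671ms=6/7b +398.671ms=6/7b
3) 797.342ms=12/7b +398.671ms=6/7b
4) 1196.013ms=18/7b +398.671ms=6/7b
5) 1594.684ms=24/7b +398.671ms=6/7b
6) 1993.355ms=30/7b +398.671ms=6/7b
7) 2392.027ms=36/7b +398.671ms=6/7b
8) 2790.698ms=6b +1395.349ms=3b
9) 4186.047ms=9b +1395.349ms=3b
Σ=12b of 12 (129bpm 6/8) — PASS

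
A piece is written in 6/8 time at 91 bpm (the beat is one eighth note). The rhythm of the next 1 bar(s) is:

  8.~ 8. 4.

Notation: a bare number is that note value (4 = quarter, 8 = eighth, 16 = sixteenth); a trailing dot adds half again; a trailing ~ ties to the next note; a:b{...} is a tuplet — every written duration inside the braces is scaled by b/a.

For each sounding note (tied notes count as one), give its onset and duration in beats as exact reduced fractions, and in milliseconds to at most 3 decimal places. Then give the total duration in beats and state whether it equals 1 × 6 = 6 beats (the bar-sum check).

1) 0.0ms=0b +1978.022ms=3b
2) 1978.022ms=3b +1978.022ms=3b
Σ=6b of 6 (91bpm 6/8) — PASS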